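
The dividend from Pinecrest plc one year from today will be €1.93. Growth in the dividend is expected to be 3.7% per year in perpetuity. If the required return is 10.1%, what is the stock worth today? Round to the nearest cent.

Growing perpetuity: P = D₁ / (r − g) = €1.9300 / (0.101 − 0.037) = €30.16

€30.16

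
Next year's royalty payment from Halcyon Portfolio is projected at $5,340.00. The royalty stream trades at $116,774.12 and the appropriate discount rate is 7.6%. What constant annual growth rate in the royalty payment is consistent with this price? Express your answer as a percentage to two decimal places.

P = D₁/(r−g) ⇒ g = r − D₁/P = 0.076 − $5,340.00/$116,774.12 = 0.030271

3.03%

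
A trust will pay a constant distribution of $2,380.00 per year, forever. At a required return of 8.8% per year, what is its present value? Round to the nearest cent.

Level perpetuity: PV = C / r = $2,380.00 / 0.088 = $27,045.45

$27045.45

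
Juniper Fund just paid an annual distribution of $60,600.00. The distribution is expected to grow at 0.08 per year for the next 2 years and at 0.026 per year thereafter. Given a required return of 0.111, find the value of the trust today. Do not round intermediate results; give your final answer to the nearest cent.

$807401.07

D_1 = 65448.00000
D_2 = 70683.84000
Terminal value at year 2: TV = D_2×(1+g_2)/(r−g_2) = 72521.61984/0.085 = 853195.52753
P_0 = D_1/(1+r)^1 + D_2/(1+r)^2 + TV/(1+r)^2
    = 58909.09091 + 57265.36290 + 691226.61571 = 807401.06952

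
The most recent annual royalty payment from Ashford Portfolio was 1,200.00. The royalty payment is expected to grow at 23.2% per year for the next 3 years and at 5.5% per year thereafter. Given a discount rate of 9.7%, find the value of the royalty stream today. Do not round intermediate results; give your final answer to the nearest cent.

47257.91

D_1 = 1478.40000
D_2 = 1821.38880
D_3 = 2243.95100
Terminal value at year 3: TV = D_3×(1+g_2)/(r−g_2) = 2367.36831/0.042 = 56365.91206
P_0 = D_1/(1+r)^1 + D_2/(1+r)^2 + D_3/(1+r)^3 + TV/(1+r)^3
    = 1347.67548 + 1513.52433 + 1699.78302 + 42696.93065 = 47257.91348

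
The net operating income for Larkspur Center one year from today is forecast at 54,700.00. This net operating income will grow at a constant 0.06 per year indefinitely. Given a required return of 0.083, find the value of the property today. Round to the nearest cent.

2378260.87

Growing perpetuity: P = D₁ / (r − g) = 54,700.0000 / (0.083 − 0.06) = 2,378,260.87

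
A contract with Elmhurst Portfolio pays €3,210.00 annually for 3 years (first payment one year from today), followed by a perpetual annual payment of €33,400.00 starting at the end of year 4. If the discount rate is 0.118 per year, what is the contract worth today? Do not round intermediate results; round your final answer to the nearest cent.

€210289.63

PV of 3-year annuity: €3,210.00 × [1 − (1+0.118)^−3] / 0.118 = 7736.45323
Perpetuity value at year 3: €33,400.00 / 0.118 = 283050.84746
PV of perpetuity: 283050.84746 / (1+0.118)^3 = 202553.17209
Total PV = 7736.45323 + 202553.17209 = 210289.62532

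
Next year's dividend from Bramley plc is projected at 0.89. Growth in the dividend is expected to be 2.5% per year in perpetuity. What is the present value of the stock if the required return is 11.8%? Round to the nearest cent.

9.57

Growing perpetuity: P = D₁ / (r − g) = 0.8900 / (0.118 − 0.025) = 9.57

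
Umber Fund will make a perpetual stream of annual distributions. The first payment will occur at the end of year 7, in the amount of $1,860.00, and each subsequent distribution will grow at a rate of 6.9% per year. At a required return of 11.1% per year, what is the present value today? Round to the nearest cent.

$23549.37

Value at end of year 6: C₁ / (r − g) = $1,860.00 / (0.111 − 0.069) = $44,285.7143
Discount to today: PV = $44,285.7143 / (1 + 0.111)^6 = $44,285.7143 / 1.880548 = $23,549.37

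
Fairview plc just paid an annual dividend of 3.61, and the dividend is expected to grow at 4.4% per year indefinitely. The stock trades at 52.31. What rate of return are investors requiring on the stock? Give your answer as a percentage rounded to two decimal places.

11.60%

D₁ = 3.61 × 1.044 = 3.7688
P = D₁/(r − g) ⇒ r = D₁/P + g = 3.7688/52.31 + 0.044 = 0.072048 + 0.044 = 0.116048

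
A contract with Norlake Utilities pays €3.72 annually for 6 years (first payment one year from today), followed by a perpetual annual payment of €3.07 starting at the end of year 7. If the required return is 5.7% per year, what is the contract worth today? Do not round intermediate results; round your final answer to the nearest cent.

PV of 6-year annuity: €3.72 × [1 − (1+0.057)^−6] / 0.057 = 18.46614
Perpetuity value at year 6: €3.07 / 0.057 = 53.85965
PV of perpetuity: 53.85965 / (1+0.057)^6 = 38.62012
Total PV = 18.46614 + 38.62012 = 57.08626

€57.09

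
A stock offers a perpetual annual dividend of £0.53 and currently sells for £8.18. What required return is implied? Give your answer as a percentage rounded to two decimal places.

P = C/r ⇒ r = C/P = £0.53/£8.18 = 0.064792

6.48%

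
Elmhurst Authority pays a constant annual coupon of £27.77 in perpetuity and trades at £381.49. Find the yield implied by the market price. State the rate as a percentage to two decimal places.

7.28%

P = C/r ⇒ r = C/P = £27.77/£381.49 = 0.072794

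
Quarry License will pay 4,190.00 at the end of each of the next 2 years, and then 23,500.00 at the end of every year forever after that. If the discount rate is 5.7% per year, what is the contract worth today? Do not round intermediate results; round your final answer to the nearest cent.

PV of 2-year annuity: 4,190.00 × [1 − (1+0.057)^−2] / 0.057 = 7714.33226
Perpetuity value at year 2: 23,500.00 / 0.057 = 412280.70175
PV of perpetuity: 412280.70175 / (1+0.057)^2 = 369014.16046
Total PV = 7714.33226 + 369014.16046 = 376728.49271

376728.49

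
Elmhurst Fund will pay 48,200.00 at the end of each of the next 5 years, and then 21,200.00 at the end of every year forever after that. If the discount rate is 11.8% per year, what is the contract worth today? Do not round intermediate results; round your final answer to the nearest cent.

277474.14

PV of 5-year annuity: 48,200.00 × [1 − (1+0.118)^−5] / 0.118 = 174614.53974
Perpetuity value at year 5: 21,200.00 / 0.118 = 179661.01695
PV of perpetuity: 179661.01695 / (1+0.118)^5 = 102859.60113
Total PV = 174614.53974 + 102859.60113 = 277474.14087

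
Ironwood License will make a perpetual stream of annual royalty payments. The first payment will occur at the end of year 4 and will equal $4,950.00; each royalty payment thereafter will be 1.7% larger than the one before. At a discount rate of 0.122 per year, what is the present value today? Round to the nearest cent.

$33376.23

Value at end of year 3: C₁ / (r − g) = $4,950.00 / (0.122 − 0.017) = $47,142.8571
Discount to today: PV = $47,142.8571 / (1 + 0.122)^3 = $47,142.8571 / 1.412468 = $33,376.23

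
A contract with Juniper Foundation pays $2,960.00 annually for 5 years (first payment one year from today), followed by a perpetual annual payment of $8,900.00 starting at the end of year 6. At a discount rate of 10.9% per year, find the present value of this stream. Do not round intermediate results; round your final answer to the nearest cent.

$59642.41

PV of 5-year annuity: $2,960.00 × [1 − (1+0.109)^−5] / 0.109 = 10967.43077
Perpetuity value at year 5: $8,900.00 / 0.109 = 81651.37615
PV of perpetuity: 81651.37615 / (1+0.109)^5 = 48674.97958
Total PV = 10967.43077 + 48674.97958 = 59642.41035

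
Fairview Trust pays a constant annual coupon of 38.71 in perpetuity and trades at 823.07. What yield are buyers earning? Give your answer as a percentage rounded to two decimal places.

P = C/r ⇒ r = C/P = 38.71/823.07 = 0.047031

4.70%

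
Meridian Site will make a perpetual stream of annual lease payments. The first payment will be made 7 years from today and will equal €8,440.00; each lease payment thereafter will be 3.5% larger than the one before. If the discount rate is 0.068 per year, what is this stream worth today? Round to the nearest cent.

Value at end of year 6: C₁ / (r − g) = €8,440.00 / (0.068 − 0.035) = €255,757.5758
Discount to today: PV = €255,757.5758 / (1 + 0.068)^6 = €255,757.5758 / 1.483978 = €172,345.91

€172345.91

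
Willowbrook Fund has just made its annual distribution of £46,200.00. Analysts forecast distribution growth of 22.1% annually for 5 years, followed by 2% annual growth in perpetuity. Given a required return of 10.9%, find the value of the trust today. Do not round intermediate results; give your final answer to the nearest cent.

£1167744.20

D_1 = 56410.20000
D_2 = 68876.85420
D_3 = 84098.63898
D_4 = 102684.43819
D_5 = 125377.69903
Terminal value at year 5: TV = D_5×(1+g_2)/(r−g_2) = 127885.25301/0.089 = 1436912.95521
P_0 = D_1/(1+r)^1 + D_2/(1+r)^2 + D_3/(1+r)^3 + D_4/(1+r)^4 + D_5/(1+r)^5 + TV/(1+r)^5
    = 50865.82507 + 56002.86060 + 61658.69504 + 67885.72285 + 74741.62994 + 856589.46667 = 1167744.20016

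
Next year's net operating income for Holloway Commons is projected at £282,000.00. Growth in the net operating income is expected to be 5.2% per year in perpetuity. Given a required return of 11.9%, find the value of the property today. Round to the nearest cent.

£4208955.22

Growing perpetuity: P = D₁ / (r − g) = £282,000.0000 / (0.119 − 0.052) = £4,208,955.22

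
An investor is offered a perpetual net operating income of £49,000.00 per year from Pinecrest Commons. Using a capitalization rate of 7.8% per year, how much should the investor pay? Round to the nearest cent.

£628205.13

Level perpetuity: PV = C / r = £49,000.00 / 0.078 = £628,205.13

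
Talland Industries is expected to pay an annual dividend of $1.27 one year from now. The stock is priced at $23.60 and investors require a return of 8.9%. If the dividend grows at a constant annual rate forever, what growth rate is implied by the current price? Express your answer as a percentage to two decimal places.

3.52%

P = D₁/(r−g) ⇒ g = r − D₁/P = 0.089 − $1.27/$23.60 = 0.035186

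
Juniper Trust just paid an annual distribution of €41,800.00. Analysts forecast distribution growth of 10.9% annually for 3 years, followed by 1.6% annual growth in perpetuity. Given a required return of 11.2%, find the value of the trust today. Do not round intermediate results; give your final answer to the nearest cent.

€563537.14

D_1 = 46356.20000
D_2 = 51409.02580
D_3 = 57012.60961
Terminal value at year 3: TV = D_3×(1+g_2)/(r−g_2) = 57924.81137/0.096 = 603383.45173
P_0 = D_1/(1+r)^1 + D_2/(1+r)^2 + D_3/(1+r)^3 + TV/(1+r)^3
    = 41687.23022 + 41574.76467 + 41462.60253 + 438812.54346 = 563537.14088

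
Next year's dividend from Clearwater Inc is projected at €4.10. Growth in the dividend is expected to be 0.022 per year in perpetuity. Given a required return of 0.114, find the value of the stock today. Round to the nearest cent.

Growing perpetuity: P = D₁ / (r − g) = €4.1000 / (0.114 − 0.022) = €44.57

€44.57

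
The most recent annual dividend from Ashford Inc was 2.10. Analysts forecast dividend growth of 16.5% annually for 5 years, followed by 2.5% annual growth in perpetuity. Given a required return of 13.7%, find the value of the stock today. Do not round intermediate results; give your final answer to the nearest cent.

D_1 = 2.44650
D_2 = 2.85017
D_3 = 3.32045
D_4 = 3.86833
D_5 = 4.50660
Terminal value at year 5: TV = D_5×(1+g_2)/(r−g_2) = 4.61926/0.112 = 41.24343
P_0 = D_1/(1+r)^1 + D_2/(1+r)^2 + D_3/(1+r)^3 + D_4/(1+r)^4 + D_5/(1+r)^5 + TV/(1+r)^5
    = 2.15172 + 2.20470 + 2.25900 + 2.31463 + 2.37163 + 21.70463 = 33.00630

33.01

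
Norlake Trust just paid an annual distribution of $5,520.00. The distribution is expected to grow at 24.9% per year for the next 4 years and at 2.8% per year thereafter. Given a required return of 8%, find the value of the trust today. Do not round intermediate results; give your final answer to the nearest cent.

$227380.19

D_1 = 6894.48000
D_2 = 8611.20552
D_3 = 10755.39569
D_4 = 13433.48922
Terminal value at year 4: TV = D_4×(1+g_2)/(r−g_2) = 13809.62692/0.052 = 265569.74847
P_0 = D_1/(1+r)^1 + D_2/(1+r)^2 + D_3/(1+r)^3 + D_4/(1+r)^4 + TV/(1+r)^4
    = 6383.77778 + 7382.72078 + 8537.97987 + 9874.01561 + 195201.69313 = 227380.18716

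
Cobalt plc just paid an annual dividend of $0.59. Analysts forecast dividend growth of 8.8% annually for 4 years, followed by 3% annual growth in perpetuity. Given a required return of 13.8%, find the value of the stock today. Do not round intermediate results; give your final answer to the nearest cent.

$6.81

D_1 = 0.64192
D_2 = 0.69841
D_3 = 0.75987
D_4 = 0.82674
Terminal value at year 4: TV = D_4×(1+g_2)/(r−g_2) = 0.85154/0.108 = 7.88463
P_0 = D_1/(1+r)^1 + D_2/(1+r)^2 + D_3/(1+r)^3 + D_4/(1+r)^4 + TV/(1+r)^4
    = 0.56408 + 0.53929 + 0.51560 + 0.49295 + 4.70124 = 6.81315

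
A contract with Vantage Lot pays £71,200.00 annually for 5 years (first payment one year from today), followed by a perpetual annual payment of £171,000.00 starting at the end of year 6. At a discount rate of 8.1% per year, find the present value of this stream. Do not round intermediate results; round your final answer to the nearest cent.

£1713686.67

PV of 5-year annuity: £71,200.00 × [1 − (1+0.081)^−5] / 0.081 = 283533.27080
Perpetuity value at year 5: £171,000.00 / 0.081 = 2111111.11111
PV of perpetuity: 2111111.11111 / (1+0.081)^5 = 1430153.39614
Total PV = 283533.27080 + 1430153.39614 = 1713686.66693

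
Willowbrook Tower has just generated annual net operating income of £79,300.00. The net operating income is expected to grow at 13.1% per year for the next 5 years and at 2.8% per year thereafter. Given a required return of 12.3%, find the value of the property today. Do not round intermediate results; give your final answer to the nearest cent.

D_1 = 89688.30000
D_2 = 101437.46730
D_3 = 114725.77552
D_4 = 129754.85211
D_5 = 146752.73774
Terminal value at year 5: TV = D_5×(1+g_2)/(r−g_2) = 150861.81439/0.095 = 1588019.09886
P_0 = D_1/(1+r)^1 + D_2/(1+r)^2 + D_3/(1+r)^3 + D_4/(1+r)^4 + D_5/(1+r)^5 + TV/(1+r)^5
    = 79864.91541 + 80433.85514 + 81006.84788 + 81583.92248 + 82165.10804 + 889112.95856 = 1294167.60751

£1294167.61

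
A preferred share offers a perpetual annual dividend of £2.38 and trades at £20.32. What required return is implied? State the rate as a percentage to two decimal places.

P = C/r ⇒ r = C/P = £2.38/£20.32 = 0.117126

11.71%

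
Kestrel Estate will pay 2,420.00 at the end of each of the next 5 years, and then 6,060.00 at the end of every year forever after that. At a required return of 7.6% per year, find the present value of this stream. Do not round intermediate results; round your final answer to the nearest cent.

65048.86

PV of 5-year annuity: 2,420.00 × [1 − (1+0.076)^−5] / 0.076 = 9765.08699
Perpetuity value at year 5: 6,060.00 / 0.076 = 79736.84211
PV of perpetuity: 79736.84211 / (1+0.076)^5 = 55283.77302
Total PV = 9765.08699 + 55283.77302 = 65048.86002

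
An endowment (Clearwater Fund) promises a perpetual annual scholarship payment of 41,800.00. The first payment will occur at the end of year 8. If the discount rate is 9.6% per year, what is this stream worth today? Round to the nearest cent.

229208.74

Value at end of year 7: C / r = 41,800.00 / 0.096 = 435,416.6667
Discount to today: PV = 435,416.6667 / (1 + 0.096)^7 = 435,416.6667 / 1.899651 = 229,208.74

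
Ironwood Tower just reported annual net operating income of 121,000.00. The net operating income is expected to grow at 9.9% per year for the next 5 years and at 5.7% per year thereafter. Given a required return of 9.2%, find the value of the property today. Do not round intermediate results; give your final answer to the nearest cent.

4389567.55

D_1 = 132979.00000
D_2 = 146143.92100
D_3 = 160612.16918
D_4 = 176512.77393
D_5 = 193987.53855
Terminal value at year 5: TV = D_5×(1+g_2)/(r−g_2) = 205044.82824/0.035 = 5858423.66411
P_0 = D_1/(1+r)^1 + D_2/(1+r)^2 + D_3/(1+r)^3 + D_4/(1+r)^4 + D_5/(1+r)^5 + TV/(1+r)^5
    = 121775.64103 + 122556.25411 + 123341.87112 + 124132.52414 + 124928.24545 + 3772833.01263 = 4389567.54848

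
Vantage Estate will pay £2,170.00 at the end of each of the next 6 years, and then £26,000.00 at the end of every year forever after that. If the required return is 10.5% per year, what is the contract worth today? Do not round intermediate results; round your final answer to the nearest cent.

PV of 6-year annuity: £2,170.00 × [1 − (1+0.105)^−6] / 0.105 = 9314.02927
Perpetuity value at year 6: £26,000.00 / 0.105 = 247619.04762
PV of perpetuity: 247619.04762 / (1+0.105)^6 = 136022.38354
Total PV = 9314.02927 + 136022.38354 = 145336.41281

£145336.41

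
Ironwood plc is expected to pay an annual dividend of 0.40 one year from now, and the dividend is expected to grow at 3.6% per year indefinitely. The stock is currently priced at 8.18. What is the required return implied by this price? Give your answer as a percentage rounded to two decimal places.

8.49%

P = D₁/(r − g) ⇒ r = D₁/P + g = 0.4000/8.18 + 0.036 = 0.048900 + 0.036 = 0.084900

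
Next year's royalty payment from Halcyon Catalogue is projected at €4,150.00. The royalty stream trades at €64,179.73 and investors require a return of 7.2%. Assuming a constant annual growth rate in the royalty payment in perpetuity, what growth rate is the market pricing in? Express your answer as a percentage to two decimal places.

0.73%

P = D₁/(r−g) ⇒ g = r − D₁/P = 0.072 − €4,150.00/€64,179.73 = 0.007338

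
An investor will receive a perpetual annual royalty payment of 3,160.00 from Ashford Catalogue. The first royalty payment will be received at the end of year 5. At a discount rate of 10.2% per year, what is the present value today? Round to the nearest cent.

Value at end of year 4: C / r = 3,160.00 / 0.102 = 30,980.3922
Discount to today: PV = 30,980.3922 / (1 + 0.102)^4 = 30,980.3922 / 1.474777 = 21,006.83

21006.83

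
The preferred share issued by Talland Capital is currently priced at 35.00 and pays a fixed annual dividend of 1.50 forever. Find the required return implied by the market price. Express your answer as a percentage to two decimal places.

P = C/r ⇒ r = C/P = 1.50/35.00 = 0.042857

4.29%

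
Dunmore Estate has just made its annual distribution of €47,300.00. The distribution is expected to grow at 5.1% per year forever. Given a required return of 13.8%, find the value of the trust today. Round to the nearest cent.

€571405.75

D₁ = D₀ × (1 + g) = €47,300.00 × 1.051 = €49,712.3000
Growing perpetuity: P = D₁ / (r − g) = €49,712.3000 / (0.138 − 0.051) = €571,405.75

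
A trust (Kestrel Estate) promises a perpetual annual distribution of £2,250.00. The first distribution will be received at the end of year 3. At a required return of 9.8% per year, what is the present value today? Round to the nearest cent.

Value at end of year 2: C / r = £2,250.00 / 0.098 = £22,959.1837
Discount to today: PV = £22,959.1837 / (1 + 0.098)^2 = £22,959.1837 / 1.205604 = £19,043.72

£19043.72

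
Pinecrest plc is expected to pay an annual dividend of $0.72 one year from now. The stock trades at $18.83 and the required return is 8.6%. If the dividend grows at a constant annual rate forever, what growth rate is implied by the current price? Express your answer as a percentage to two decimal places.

P = D₁/(r−g) ⇒ g = r − D₁/P = 0.086 − $0.72/$18.83 = 0.047763

4.78%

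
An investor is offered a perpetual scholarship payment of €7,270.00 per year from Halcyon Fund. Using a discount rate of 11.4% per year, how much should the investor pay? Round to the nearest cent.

Level perpetuity: PV = C / r = €7,270.00 / 0.114 = €63,771.93

€63771.93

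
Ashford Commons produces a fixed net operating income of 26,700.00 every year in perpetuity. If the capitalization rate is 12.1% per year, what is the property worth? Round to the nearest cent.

220661.16

Level perpetuity: PV = C / r = 26,700.00 / 0.121 = 220,661.16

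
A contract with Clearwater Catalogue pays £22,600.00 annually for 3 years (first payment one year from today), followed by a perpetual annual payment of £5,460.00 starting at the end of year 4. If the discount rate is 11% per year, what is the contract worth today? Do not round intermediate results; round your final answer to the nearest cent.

PV of 3-year annuity: £22,600.00 × [1 − (1+0.11)^−3] / 0.11 = 55227.95257
Perpetuity value at year 3: £5,460.00 / 0.11 = 49636.36364
PV of perpetuity: 49636.36364 / (1+0.11)^3 = 36293.68129
Total PV = 55227.95257 + 36293.68129 = 91521.63386

£91521.63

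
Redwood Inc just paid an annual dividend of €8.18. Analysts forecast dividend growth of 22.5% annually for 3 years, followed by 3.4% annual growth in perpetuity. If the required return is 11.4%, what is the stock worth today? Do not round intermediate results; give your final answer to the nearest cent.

D_1 = 10.02050
D_2 = 12.27511
D_3 = 15.03701
Terminal value at year 3: TV = D_3×(1+g_2)/(r−g_2) = 15.54827/0.08 = 194.35339
P_0 = D_1/(1+r)^1 + D_2/(1+r)^2 + D_3/(1+r)^3 + TV/(1+r)^3
    = 8.99506 + 9.89134 + 10.87692 + 140.58421 = 170.34754

€170.35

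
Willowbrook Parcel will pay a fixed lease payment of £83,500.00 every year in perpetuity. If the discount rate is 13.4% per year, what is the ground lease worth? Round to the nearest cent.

£623134.33

Level perpetuity: PV = C / r = £83,500.00 / 0.134 = £623,134.33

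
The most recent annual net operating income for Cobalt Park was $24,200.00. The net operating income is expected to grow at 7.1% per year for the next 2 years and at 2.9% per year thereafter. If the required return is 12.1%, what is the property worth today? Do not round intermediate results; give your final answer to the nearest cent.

D_1 = 25918.20000
D_2 = 27758.39220
Terminal value at year 2: TV = D_2×(1+g_2)/(r−g_2) = 28563.38557/0.092 = 310471.58232
P_0 = D_1/(1+r)^1 + D_2/(1+r)^2 + TV/(1+r)^2
    = 23120.60660 + 22089.35742 + 247064.66073 = 292274.62475

$292274.62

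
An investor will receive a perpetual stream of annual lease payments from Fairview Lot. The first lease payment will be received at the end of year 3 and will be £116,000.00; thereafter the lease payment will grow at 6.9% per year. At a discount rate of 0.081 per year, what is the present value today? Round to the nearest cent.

Value at end of year 2: C₁ / (r − g) = £116,000.00 / (0.081 − 0.069) = £9,666,666.6667
Discount to today: PV = £9,666,666.6667 / (1 + 0.081)^2 = £9,666,666.6667 / 1.168561 = £8,272,282.46

£8272282.46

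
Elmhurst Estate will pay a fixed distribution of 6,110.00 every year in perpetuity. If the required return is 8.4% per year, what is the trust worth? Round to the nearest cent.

Level perpetuity: PV = C / r = 6,110.00 / 0.084 = 72,738.10

72738.10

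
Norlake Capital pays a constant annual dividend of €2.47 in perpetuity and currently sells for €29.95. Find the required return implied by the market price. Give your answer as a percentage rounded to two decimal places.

P = C/r ⇒ r = C/P = €2.47/€29.95 = 0.082471

8.25%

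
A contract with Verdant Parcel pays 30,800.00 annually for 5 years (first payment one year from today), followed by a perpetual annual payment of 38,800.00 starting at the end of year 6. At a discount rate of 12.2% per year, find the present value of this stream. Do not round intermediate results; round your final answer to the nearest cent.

289336.89

PV of 5-year annuity: 30,800.00 × [1 − (1+0.122)^−5] / 0.122 = 110479.20294
Perpetuity value at year 5: 38,800.00 / 0.122 = 318032.78689
PV of perpetuity: 318032.78689 / (1+0.122)^5 = 178857.68708
Total PV = 110479.20294 + 178857.68708 = 289336.89002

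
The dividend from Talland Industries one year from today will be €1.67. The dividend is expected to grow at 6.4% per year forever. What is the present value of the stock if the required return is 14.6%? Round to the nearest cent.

Growing perpetuity: P = D₁ / (r − g) = €1.6700 / (0.146 − 0.064) = €20.37

€20.37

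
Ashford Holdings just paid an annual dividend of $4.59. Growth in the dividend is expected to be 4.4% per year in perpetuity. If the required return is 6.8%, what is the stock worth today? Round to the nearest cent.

D₁ = D₀ × (1 + g) = $4.59 × 1.044 = $4.7920
Growing perpetuity: P = D₁ / (r − g) = $4.7920 / (0.068 − 0.044) = $199.67

$199.67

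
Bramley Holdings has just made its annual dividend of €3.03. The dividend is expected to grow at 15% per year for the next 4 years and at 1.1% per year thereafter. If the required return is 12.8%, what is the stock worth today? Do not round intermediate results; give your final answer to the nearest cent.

€41.01

D_1 = 3.48450
D_2 = 4.00718
D_3 = 4.60825
D_4 = 5.29949
Terminal value at year 4: TV = D_4×(1+g_2)/(r−g_2) = 5.35778/0.117 = 45.79302
P_0 = D_1/(1+r)^1 + D_2/(1+r)^2 + D_3/(1+r)^3 + D_4/(1+r)^4 + TV/(1+r)^4
    = 3.08910 + 3.14934 + 3.21077 + 3.27339 + 28.28544 = 41.00803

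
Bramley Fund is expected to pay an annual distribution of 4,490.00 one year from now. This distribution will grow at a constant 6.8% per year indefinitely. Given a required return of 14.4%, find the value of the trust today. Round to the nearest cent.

Growing perpetuity: P = D₁ / (r − g) = 4,490.0000 / (0.144 − 0.068) = 59,078.95

59078.95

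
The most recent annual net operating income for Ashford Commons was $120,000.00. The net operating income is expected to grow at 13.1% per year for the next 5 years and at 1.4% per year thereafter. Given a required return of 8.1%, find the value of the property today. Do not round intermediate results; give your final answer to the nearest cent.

$2965393.54

D_1 = 135720.00000
D_2 = 153499.32000
D_3 = 173607.73092
D_4 = 196350.34367
D_5 = 222072.23869
Terminal value at year 5: TV = D_5×(1+g_2)/(r−g_2) = 225181.25003/0.067 = 3360914.17960
P_0 = D_1/(1+r)^1 + D_2/(1+r)^2 + D_3/(1+r)^3 + D_4/(1+r)^4 + D_5/(1+r)^5 + TV/(1+r)^5
    = 125550.41628 + 131357.55857 + 137433.30133 + 143790.06828 + 150440.85775 + 2276821.33962 = 2965393.54183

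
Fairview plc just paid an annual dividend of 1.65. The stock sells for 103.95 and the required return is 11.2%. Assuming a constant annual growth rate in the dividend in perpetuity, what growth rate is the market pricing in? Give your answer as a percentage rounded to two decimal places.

9.46%

P = D₀(1+g)/(r−g) ⇒ P(r−g) = D₀(1+g) ⇒ g(P+D₀) = P·r − D₀
g = (P·r − D₀)/(P + D₀) = (103.95×0.112 − 1.65) / (103.95 + 1.65) = 0.094625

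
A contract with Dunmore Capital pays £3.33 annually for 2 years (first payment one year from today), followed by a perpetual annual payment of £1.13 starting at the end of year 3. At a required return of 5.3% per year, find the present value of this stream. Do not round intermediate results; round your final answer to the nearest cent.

£25.39

PV of 2-year annuity: £3.33 × [1 − (1+0.053)^−2] / 0.053 = 6.16562
Perpetuity value at year 2: £1.13 / 0.053 = 21.32075
PV of perpetuity: 21.32075 / (1+0.053)^2 = 19.22852
Total PV = 6.16562 + 19.22852 = 25.39413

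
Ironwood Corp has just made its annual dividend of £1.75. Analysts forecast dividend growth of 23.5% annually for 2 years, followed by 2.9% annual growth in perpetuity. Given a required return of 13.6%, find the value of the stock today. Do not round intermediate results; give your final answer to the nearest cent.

D_1 = 2.16125
D_2 = 2.66914
Terminal value at year 2: TV = D_2×(1+g_2)/(r−g_2) = 2.74655/0.107 = 25.66868
P_0 = D_1/(1+r)^1 + D_2/(1+r)^2 + TV/(1+r)^2
    = 1.90251 + 2.06831 + 19.89055 = 23.86137

£23.86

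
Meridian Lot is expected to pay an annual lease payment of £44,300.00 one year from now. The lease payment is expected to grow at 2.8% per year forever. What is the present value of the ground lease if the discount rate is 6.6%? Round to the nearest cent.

Growing perpetuity: P = D₁ / (r − g) = £44,300.0000 / (0.066 − 0.028) = £1,165,789.47

£1165789.47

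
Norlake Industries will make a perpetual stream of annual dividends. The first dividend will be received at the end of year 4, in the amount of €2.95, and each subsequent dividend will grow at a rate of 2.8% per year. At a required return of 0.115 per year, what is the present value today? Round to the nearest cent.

€24.46

Value at end of year 3: C₁ / (r − g) = €2.95 / (0.115 − 0.028) = €33.9080
Discount to today: PV = €33.9080 / (1 + 0.115)^3 = €33.9080 / 1.386196 = €24.46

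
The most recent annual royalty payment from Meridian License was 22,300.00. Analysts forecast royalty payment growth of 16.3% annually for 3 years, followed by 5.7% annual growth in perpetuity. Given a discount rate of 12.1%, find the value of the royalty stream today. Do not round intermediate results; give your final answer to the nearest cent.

D_1 = 25934.90000
D_2 = 30162.28870
D_3 = 35078.74176
Terminal value at year 3: TV = D_3×(1+g_2)/(r−g_2) = 37078.23004/0.064 = 579347.34435
P_0 = D_1/(1+r)^1 + D_2/(1+r)^2 + D_3/(1+r)^3 + TV/(1+r)^3
    = 23135.50401 + 24002.31148 + 24901.59523 + 411265.40869 = 483304.81941

483304.82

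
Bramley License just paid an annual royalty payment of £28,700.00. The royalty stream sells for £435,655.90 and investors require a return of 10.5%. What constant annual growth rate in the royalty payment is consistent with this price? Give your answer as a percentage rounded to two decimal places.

P = D₀(1+g)/(r−g) ⇒ P(r−g) = D₀(1+g) ⇒ g(P+D₀) = P·r − D₀
g = (P·r − D₀)/(P + D₀) = (£435,655.90×0.105 − £28,700.00) / (£435,655.90 + £28,700.00) = 0.036704

3.67%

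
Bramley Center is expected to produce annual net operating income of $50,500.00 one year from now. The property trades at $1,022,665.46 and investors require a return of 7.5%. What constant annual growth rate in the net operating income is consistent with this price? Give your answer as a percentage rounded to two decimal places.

2.56%

P = D₁/(r−g) ⇒ g = r − D₁/P = 0.075 − $50,500.00/$1,022,665.46 = 0.025619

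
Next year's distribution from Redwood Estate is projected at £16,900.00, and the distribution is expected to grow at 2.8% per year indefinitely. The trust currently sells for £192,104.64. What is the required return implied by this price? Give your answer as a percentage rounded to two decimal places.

11.60%

P = D₁/(r − g) ⇒ r = D₁/P + g = £16,900.0000/£192,104.64 + 0.028 = 0.087973 + 0.028 = 0.115973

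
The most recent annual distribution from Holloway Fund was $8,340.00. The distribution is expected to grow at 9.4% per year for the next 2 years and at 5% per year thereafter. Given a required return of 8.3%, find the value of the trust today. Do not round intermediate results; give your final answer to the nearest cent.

D_1 = 9123.96000
D_2 = 9981.61224
Terminal value at year 2: TV = D_2×(1+g_2)/(r−g_2) = 10480.69285/0.033 = 317596.75309
P_0 = D_1/(1+r)^1 + D_2/(1+r)^2 + TV/(1+r)^2
    = 8424.70914 + 8510.27867 + 270781.59407 = 287716.58189

$287716.58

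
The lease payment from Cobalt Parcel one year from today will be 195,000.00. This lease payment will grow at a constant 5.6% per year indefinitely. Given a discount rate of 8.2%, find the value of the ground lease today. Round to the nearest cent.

Growing perpetuity: P = D₁ / (r − g) = 195,000.0000 / (0.082 − 0.056) = 7,500,000.00

7500000.00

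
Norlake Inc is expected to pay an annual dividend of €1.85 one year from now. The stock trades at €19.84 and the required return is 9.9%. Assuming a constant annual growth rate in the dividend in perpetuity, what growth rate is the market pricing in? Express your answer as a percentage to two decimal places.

0.58%

P = D₁/(r−g) ⇒ g = r − D₁/P = 0.099 − €1.85/€19.84 = 0.005754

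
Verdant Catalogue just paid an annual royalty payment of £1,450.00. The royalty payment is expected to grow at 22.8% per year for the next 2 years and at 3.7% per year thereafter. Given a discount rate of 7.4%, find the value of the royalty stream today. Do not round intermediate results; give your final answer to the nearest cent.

D_1 = 1780.60000
D_2 = 2186.57680
Terminal value at year 2: TV = D_2×(1+g_2)/(r−g_2) = 2267.48014/0.037 = 61283.24707
P_0 = D_1/(1+r)^1 + D_2/(1+r)^2 + TV/(1+r)^2
    = 1657.91434 + 1895.64135 + 53129.19131 = 56682.74699

£56682.75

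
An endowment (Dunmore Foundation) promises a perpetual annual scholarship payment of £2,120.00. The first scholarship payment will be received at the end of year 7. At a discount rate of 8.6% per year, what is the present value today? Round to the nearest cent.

£15026.52

Value at end of year 6: C / r = £2,120.00 / 0.086 = £24,651.1628
Discount to today: PV = £24,651.1628 / (1 + 0.086)^6 = £24,651.1628 / 1.640510 = £15,026.52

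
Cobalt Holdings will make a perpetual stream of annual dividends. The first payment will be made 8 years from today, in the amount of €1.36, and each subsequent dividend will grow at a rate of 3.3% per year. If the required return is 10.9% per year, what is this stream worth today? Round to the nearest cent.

Value at end of year 7: C₁ / (r − g) = €1.36 / (0.109 − 0.033) = €17.8947
Discount to today: PV = €17.8947 / (1 + 0.109)^7 = €17.8947 / 2.063103 = €8.67

€8.67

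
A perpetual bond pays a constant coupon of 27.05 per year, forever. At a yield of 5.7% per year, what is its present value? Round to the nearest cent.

Level perpetuity: PV = C / r = 27.05 / 0.057 = 474.56

474.56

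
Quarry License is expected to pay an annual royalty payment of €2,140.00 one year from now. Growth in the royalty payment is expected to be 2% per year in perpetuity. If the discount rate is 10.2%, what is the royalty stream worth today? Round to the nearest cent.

Growing perpetuity: P = D₁ / (r − g) = €2,140.0000 / (0.102 − 0.02) = €26,097.56

€26097.56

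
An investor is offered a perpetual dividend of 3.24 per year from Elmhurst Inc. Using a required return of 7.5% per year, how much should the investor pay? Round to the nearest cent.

43.20

Level perpetuity: PV = C / r = 3.24 / 0.075 = 43.20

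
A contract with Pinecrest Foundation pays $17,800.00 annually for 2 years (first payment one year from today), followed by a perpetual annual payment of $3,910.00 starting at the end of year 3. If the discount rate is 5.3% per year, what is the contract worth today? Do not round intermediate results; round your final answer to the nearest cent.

PV of 2-year annuity: $17,800.00 × [1 − (1+0.053)^−2] / 0.053 = 32957.34432
Perpetuity value at year 2: $3,910.00 / 0.053 = 73773.58491
PV of perpetuity: 73773.58491 / (1+0.053)^2 = 66534.07837
Total PV = 32957.34432 + 66534.07837 = 99491.42269

$99491.42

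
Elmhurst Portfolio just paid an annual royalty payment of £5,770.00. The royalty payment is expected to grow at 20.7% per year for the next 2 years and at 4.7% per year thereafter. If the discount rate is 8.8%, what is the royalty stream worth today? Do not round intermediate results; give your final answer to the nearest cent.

£194843.05

D_1 = 6964.39000
D_2 = 8406.01873
Terminal value at year 2: TV = D_2×(1+g_2)/(r−g_2) = 8801.10161/0.041 = 214661.01489
P_0 = D_1/(1+r)^1 + D_2/(1+r)^2 + TV/(1+r)^2
    = 6401.09375 + 7101.21338 + 181340.74165 = 194843.04878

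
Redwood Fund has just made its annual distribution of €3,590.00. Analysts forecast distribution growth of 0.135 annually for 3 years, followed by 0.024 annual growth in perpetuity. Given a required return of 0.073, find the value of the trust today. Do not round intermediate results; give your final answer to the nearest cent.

D_1 = 4074.65000
D_2 = 4624.72775
D_3 = 5249.06600
Terminal value at year 3: TV = D_3×(1+g_2)/(r−g_2) = 5375.04358/0.049 = 109694.76694
P_0 = D_1/(1+r)^1 + D_2/(1+r)^2 + D_3/(1+r)^3 + TV/(1+r)^3
    = 3797.43709 + 4016.86030 + 4248.96220 + 88794.63858 = 100857.89817

€100857.90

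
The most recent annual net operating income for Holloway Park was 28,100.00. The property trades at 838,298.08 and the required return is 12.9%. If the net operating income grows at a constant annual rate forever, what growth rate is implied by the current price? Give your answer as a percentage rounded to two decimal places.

P = D₀(1+g)/(r−g) ⇒ P(r−g) = D₀(1+g) ⇒ g(P+D₀) = P·r − D₀
g = (P·r − D₀)/(P + D₀) = (838,298.08×0.129 − 28,100.00) / (838,298.08 + 28,100.00) = 0.092383

9.24%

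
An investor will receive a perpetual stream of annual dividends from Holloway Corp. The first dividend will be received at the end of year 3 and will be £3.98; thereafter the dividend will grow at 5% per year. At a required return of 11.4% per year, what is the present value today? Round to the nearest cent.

Value at end of year 2: C₁ / (r − g) = £3.98 / (0.114 − 0.05) = £62.1875
Discount to today: PV = £62.1875 / (1 + 0.114)^2 = £62.1875 / 1.240996 = £50.11

£50.11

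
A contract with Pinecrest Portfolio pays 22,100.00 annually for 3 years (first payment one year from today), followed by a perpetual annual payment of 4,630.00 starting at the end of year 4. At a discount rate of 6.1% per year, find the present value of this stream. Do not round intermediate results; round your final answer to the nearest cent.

PV of 3-year annuity: 22,100.00 × [1 − (1+0.061)^−3] / 0.061 = 58964.43810
Perpetuity value at year 3: 4,630.00 / 0.061 = 75901.63934
PV of perpetuity: 75901.63934 / (1+0.061)^3 = 63548.45616
Total PV = 58964.43810 + 63548.45616 = 122512.89426

122512.89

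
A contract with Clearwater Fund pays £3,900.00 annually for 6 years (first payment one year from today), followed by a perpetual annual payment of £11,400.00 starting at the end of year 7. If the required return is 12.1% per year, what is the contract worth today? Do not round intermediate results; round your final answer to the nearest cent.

£63466.46

PV of 6-year annuity: £3,900.00 × [1 − (1+0.121)^−6] / 0.121 = 15989.17851
Perpetuity value at year 6: £11,400.00 / 0.121 = 94214.87603
PV of perpetuity: 94214.87603 / (1+0.121)^6 = 47477.27731
Total PV = 15989.17851 + 47477.27731 = 63466.45582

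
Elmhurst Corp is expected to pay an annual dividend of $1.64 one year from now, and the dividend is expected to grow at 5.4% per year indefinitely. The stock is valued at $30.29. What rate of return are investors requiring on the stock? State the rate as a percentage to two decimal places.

P = D₁/(r − g) ⇒ r = D₁/P + g = $1.6400/$30.29 + 0.054 = 0.054143 + 0.054 = 0.108143

10.81%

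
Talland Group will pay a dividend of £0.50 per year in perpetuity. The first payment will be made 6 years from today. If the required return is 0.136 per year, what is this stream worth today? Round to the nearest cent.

Value at end of year 5: C / r = £0.50 / 0.136 = £3.6765
Discount to today: PV = £3.6765 / (1 + 0.136)^5 = £3.6765 / 1.891872 = £1.94

£1.94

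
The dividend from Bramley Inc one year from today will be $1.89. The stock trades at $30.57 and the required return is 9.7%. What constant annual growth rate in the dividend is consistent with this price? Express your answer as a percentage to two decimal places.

3.52%

P = D₁/(r−g) ⇒ g = r − D₁/P = 0.097 − $1.89/$30.57 = 0.035175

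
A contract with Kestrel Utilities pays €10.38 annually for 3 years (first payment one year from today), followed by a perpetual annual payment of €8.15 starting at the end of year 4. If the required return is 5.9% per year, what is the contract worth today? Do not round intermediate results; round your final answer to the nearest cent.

PV of 3-year annuity: €10.38 × [1 − (1+0.059)^−3] / 0.059 = 27.79728
Perpetuity value at year 3: €8.15 / 0.059 = 138.13559
PV of perpetuity: 138.13559 / (1+0.059)^3 = 116.31018
Total PV = 27.79728 + 116.31018 = 144.10746

€144.11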